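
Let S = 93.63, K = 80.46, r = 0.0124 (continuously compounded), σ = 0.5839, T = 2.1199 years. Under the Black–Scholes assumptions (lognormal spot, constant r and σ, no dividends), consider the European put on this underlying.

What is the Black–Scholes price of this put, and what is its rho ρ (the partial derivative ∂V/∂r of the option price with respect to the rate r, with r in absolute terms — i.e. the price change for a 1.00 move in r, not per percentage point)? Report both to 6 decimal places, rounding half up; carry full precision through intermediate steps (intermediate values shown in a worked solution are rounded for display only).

σ√T = 0.5839·√2.1199 = 0.850151
d₁ = (ln(S/K) + (r+σ²/2)T) / (σ√T) = (ln(93.63/80.46) + (0.0124+0.5839²/2)·2.1199) / 0.850151 = (0.151591 + 0.387665) / 0.850151 = 0.634306
d₂ = d₁ − σ√T = 0.634306 − 0.850151 = -0.215845
e^{−rT} = e^{−0.0124·2.1199} = 0.974056
N(−d₁) = 0.262941,  N(−d₂) = 0.585446
Put price V = K·e^{−rT}·N(−d₂) − S·N(−d₁) = 45.882865 − 24.619127 = 21.263738
ρ = −K·T·e^{−rT}·N(−d₂) = -97.267086

price = 21.263738
ρ = -97.267086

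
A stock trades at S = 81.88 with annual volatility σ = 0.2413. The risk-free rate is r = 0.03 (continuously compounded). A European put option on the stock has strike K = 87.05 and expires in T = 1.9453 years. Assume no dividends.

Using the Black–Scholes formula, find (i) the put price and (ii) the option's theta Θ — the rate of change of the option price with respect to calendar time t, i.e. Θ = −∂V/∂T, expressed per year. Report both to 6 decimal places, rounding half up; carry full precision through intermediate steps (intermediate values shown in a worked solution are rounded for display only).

price = 11.075635
Θ = -1.385264

σ√T = 0.2413·√1.9453 = 0.336551
d₁ = (ln(S/K) + (r+σ²/2)T) / (σ√T) = (ln(81.88/87.05) + (0.03+0.2413²/2)·1.9453) / 0.336551 = (-0.061228 + 0.114992) / 0.336551 = 0.159751
d₂ = d₁ − σ√T = 0.159751 − 0.336551 = -0.176800
e^{−rT} = e^{−0.03·1.9453} = 0.943311
N(−d₁) = 0.436539,  N(−d₂) = 0.570167
Put price V = K·e^{−rT}·N(−d₂) − S·N(−d₁) = 46.819417 − 35.743783 = 11.075635
φ(d₁) = (1/√(2π))·e^{−d₁²/2} = 0.393884
Θ = −S·φ(d₁)·σ/(2√T) + r·K·e^{−rT}·N(−d₂) = −2.789846 + 1.404583 = -1.385264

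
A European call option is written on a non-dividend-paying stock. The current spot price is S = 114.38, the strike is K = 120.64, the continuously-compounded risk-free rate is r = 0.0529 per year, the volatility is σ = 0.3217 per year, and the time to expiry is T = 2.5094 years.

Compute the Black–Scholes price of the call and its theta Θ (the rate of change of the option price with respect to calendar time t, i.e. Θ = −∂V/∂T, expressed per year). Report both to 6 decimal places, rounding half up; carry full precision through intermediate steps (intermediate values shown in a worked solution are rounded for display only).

σ√T = 0.3217·√2.5094 = 0.509608
d₁ = (ln(S/K) + (r+σ²/2)T) / (σ√T) = (ln(114.38/120.64) + (0.0529+0.3217²/2)·2.5094) / 0.509608 = (-0.053285 + 0.262597) / 0.509608 = 0.410733
d₂ = d₁ − σ√T = 0.410733 − 0.509608 = -0.098875
e^{−rT} = e^{−0.0529·2.5094} = 0.875686
N(d₁) = 0.659366,  N(d₂) = 0.460619
Call price V = S·N(d₁) − K·e^{−rT}·N(d₂) = 75.418256 − 48.661061 = 26.757195
φ(d₁) = (1/√(2π))·e^{−d₁²/2} = 0.366671
Θ = −S·φ(d₁)·σ/(2√T) − r·K·e^{−rT}·N(d₂) = −4.258564 − 2.574170 = -6.832735

price = 26.757195
Θ = -6.832735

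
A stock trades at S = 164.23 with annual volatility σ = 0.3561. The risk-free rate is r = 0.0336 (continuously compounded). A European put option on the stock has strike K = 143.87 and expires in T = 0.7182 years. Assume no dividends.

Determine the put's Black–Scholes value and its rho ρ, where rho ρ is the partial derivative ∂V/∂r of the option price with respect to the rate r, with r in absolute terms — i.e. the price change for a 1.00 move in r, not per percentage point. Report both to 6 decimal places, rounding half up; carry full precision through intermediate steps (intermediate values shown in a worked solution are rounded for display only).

price = 8.754341
ρ = -35.964435

σ√T = 0.3561·√0.7182 = 0.301783
d₁ = (ln(S/K) + (r+σ²/2)T) / (σ√T) = (ln(164.23/143.87) + (0.0336+0.3561²/2)·0.7182) / 0.301783 = (0.132358 + 0.069668) / 0.301783 = 0.669441
d₂ = d₁ − σ√T = 0.669441 − 0.301783 = 0.367658
e^{−rT} = e^{−0.0336·0.7182} = 0.976157
N(−d₁) = 0.251607,  N(−d₂) = 0.356564
Put price V = K·e^{−rT}·N(−d₂) − S·N(−d₁) = 50.075794 − 41.321453 = 8.754341
ρ = −K·T·e^{−rT}·N(−d₂) = -35.964435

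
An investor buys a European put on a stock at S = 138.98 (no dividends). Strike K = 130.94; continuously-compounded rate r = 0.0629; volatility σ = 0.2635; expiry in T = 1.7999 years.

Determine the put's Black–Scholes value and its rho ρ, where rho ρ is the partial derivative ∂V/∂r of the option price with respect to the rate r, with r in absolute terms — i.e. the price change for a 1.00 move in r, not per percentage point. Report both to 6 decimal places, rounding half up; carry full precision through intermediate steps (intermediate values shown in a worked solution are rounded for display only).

price = 8.998566
ρ = -79.444593

σ√T = 0.2635·√1.7999 = 0.353513
d₁ = (ln(S/K) + (r+σ²/2)T) / (σ√T) = (ln(138.98/130.94) + (0.0629+0.2635²/2)·1.7999) / 0.353513 = (0.059591 + 0.175699) / 0.353513 = 0.665578
d₂ = d₁ − σ√T = 0.665578 − 0.353513 = 0.312065
e^{−rT} = e^{−0.0629·1.7999} = 0.892960
N(−d₁) = 0.252840,  N(−d₂) = 0.377495
Put price V = K·e^{−rT}·N(−d₂) − S·N(−d₁) = 44.138337 − 35.139772 = 8.998566
ρ = −K·T·e^{−rT}·N(−d₂) = -79.444593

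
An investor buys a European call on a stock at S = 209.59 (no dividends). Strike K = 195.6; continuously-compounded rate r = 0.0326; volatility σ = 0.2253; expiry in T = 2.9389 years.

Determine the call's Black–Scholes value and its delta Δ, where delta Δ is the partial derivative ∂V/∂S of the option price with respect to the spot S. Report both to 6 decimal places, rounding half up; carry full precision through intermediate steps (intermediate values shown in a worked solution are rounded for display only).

σ√T = 0.2253·√2.9389 = 0.386237
d₁ = (ln(S/K) + (r+σ²/2)T) / (σ√T) = (ln(209.59/195.6) + (0.0326+0.2253²/2)·2.9389) / 0.386237 = (0.069081 + 0.170398) / 0.386237 = 0.620032
d₂ = d₁ − σ√T = 0.620032 − 0.386237 = 0.233795
e^{−rT} = e^{−0.0326·2.9389} = 0.908638
N(d₁) = 0.732382,  N(d₂) = 0.592428
Call price V = S·N(d₁) − K·e^{−rT}·N(d₂) = 153.499849 − 105.292012 = 48.207837
Δ = N(d₁) = 0.732382

price = 48.207837
Δ = 0.732382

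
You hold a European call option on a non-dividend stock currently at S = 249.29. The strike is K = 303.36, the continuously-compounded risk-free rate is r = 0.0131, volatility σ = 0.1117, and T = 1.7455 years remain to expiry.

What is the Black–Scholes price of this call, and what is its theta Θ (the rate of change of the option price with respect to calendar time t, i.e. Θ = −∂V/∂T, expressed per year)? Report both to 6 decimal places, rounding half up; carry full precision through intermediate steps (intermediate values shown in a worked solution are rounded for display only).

price = 2.363304
Θ = -2.703139

σ√T = 0.1117·√1.7455 = 0.147575
d₁ = (ln(S/K) + (r+σ²/2)T) / (σ√T) = (ln(249.29/303.36) + (0.0131+0.1117²/2)·1.7455) / 0.147575 = (-0.196303 + 0.033755) / 0.147575 = -1.101460
d₂ = d₁ − σ√T = -1.101460 − 0.147575 = -1.249035
e^{−rT} = e^{−0.0131·1.7455} = 0.977393
N(d₁) = 0.135348,  N(d₂) = 0.105826
Call price V = S·N(d₁) − K·e^{−rT}·N(d₂) = 33.740962 − 31.377658 = 2.363304
φ(d₁) = (1/√(2π))·e^{−d₁²/2} = 0.217502
Θ = −S·φ(d₁)·σ/(2√T) − r·K·e^{−rT}·N(d₂) = −2.292092 − 0.411047 = -2.703139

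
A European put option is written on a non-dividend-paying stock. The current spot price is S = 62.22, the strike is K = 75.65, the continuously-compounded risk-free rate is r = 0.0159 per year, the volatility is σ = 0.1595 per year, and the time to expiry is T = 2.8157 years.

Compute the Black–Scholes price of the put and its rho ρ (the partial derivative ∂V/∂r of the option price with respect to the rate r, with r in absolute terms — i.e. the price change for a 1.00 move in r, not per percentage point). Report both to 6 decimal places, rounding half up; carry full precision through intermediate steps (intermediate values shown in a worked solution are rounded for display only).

price = 13.317884
ρ = -154.193131

σ√T = 0.1595·√2.8157 = 0.267642
d₁ = (ln(S/K) + (r+σ²/2)T) / (σ√T) = (ln(62.22/75.65) + (0.0159+0.1595²/2)·2.8157) / 0.267642 = (-0.195441 + 0.080586) / 0.267642 = -0.429138
d₂ = d₁ − σ√T = -0.429138 − 0.267642 = -0.696780
e^{−rT} = e^{−0.0159·2.8157} = 0.956218
N(−d₁) = 0.666089,  N(−d₂) = 0.757030
Put price V = K·e^{−rT}·N(−d₂) − S·N(−d₁) = 54.761917 − 41.444034 = 13.317884
ρ = −K·T·e^{−rT}·N(−d₂) = -154.193131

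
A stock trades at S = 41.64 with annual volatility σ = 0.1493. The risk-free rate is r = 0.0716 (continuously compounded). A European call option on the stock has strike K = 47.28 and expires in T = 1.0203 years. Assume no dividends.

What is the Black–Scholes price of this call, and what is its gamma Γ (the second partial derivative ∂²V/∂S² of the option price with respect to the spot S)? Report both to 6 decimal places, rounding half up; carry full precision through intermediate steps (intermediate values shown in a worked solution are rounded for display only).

σ√T = 0.1493·√1.0203 = 0.150808
d₁ = (ln(S/K) + (r+σ²/2)T) / (σ√T) = (ln(41.64/47.28) + (0.0716+0.1493²/2)·1.0203) / 0.150808 = (-0.127026 + 0.084425) / 0.150808 = -0.282486
d₂ = d₁ − σ√T = -0.282486 − 0.150808 = -0.433294
e^{−rT} = e^{−0.0716·1.0203} = 0.929551
N(d₁) = 0.388785,  N(d₂) = 0.332401
Call price V = S·N(d₁) − K·e^{−rT}·N(d₂) = 16.189018 − 14.608729 = 1.580290
φ(d₁) = (1/√(2π))·e^{−d₁²/2} = 0.383338
Γ = φ(d₁) / (S·σ·√T) = 0.061045

price = 1.580290
Γ = 0.061045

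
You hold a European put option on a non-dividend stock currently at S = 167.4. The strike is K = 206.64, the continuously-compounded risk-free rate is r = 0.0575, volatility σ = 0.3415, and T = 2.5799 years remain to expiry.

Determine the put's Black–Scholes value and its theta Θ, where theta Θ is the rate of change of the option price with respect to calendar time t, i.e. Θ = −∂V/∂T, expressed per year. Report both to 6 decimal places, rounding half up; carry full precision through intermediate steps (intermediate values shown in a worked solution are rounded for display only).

σ√T = 0.3415·√2.5799 = 0.548520
d₁ = (ln(S/K) + (r+σ²/2)T) / (σ√T) = (ln(167.4/206.64) + (0.0575+0.3415²/2)·2.5799) / 0.548520 = (-0.210592 + 0.298781) / 0.548520 = 0.160777
d₂ = d₁ − σ√T = 0.160777 − 0.548520 = -0.387743
e^{−rT} = e^{−0.0575·2.5799} = 0.862134
N(−d₁) = 0.436135,  N(−d₂) = 0.650897
Put price V = K·e^{−rT}·N(−d₂) − S·N(−d₁) = 115.958206 − 73.008943 = 42.949263
φ(d₁) = (1/√(2π))·e^{−d₁²/2} = 0.393819
Θ = −S·φ(d₁)·σ/(2√T) + r·K·e^{−rT}·N(−d₂) = −7.008285 + 6.667597 = -0.340688

price = 42.949263
Θ = -0.340688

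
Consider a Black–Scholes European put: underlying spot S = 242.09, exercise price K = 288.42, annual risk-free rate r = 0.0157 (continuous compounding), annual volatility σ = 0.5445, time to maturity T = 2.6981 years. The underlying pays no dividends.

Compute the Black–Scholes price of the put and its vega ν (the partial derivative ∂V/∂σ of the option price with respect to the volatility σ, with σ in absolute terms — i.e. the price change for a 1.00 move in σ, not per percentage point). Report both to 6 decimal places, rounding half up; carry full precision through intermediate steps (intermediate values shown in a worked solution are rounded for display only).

price = 107.620822
ν = 151.716339

σ√T = 0.5445·√2.6981 = 0.894390
d₁ = (ln(S/K) + (r+σ²/2)T) / (σ√T) = (ln(242.09/288.42) + (0.0157+0.5445²/2)·2.6981) / 0.894390 = (-0.175108 + 0.442327) / 0.894390 = 0.298772
d₂ = d₁ − σ√T = 0.298772 − 0.894390 = -0.595618
e^{−rT} = e^{−0.0157·2.6981} = 0.958524
N(−d₁) = 0.382557,  N(−d₂) = 0.724285
Put price V = K·e^{−rT}·N(−d₂) − S·N(−d₁) = 200.234050 − 92.613227 = 107.620822
φ(d₁) = (1/√(2π))·e^{−d₁²/2} = 0.381528
ν = S·φ(d₁)·√T = 151.716339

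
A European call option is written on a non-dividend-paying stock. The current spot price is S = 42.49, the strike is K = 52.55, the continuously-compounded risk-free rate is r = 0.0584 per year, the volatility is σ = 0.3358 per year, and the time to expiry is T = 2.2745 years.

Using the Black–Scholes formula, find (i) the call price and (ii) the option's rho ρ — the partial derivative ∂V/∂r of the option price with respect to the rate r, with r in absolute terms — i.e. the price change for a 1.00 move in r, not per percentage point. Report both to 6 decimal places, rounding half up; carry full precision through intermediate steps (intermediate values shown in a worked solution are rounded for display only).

price = 7.191015
ρ = 35.657990

σ√T = 0.3358·√2.2745 = 0.506435
d₁ = (ln(S/K) + (r+σ²/2)T) / (σ√T) = (ln(42.49/52.55) + (0.0584+0.3358²/2)·2.2745) / 0.506435 = (-0.212496 + 0.261069) / 0.506435 = 0.095911
d₂ = d₁ − σ√T = 0.095911 − 0.506435 = -0.410524
e^{−rT} = e^{−0.0584·2.2745} = 0.875613
N(d₁) = 0.538204,  N(d₂) = 0.340711
Call price V = S·N(d₁) − K·e^{−rT}·N(d₂) = 22.868302 − 15.677287 = 7.191015
ρ = K·T·e^{−rT}·N(d₂) = 35.657990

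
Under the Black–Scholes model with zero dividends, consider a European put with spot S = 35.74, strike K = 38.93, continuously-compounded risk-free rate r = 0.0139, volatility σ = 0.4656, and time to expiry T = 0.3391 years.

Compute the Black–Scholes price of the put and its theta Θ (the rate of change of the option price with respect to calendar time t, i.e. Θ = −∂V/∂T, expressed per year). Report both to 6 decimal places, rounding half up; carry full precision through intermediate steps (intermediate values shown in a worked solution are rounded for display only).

price = 5.695353
Θ = -5.265863

σ√T = 0.4656·√0.3391 = 0.271130
d₁ = (ln(S/K) + (r+σ²/2)T) / (σ√T) = (ln(35.74/38.93) + (0.0139+0.4656²/2)·0.3391) / 0.271130 = (-0.085495 + 0.041469) / 0.271130 = -0.162378
d₂ = d₁ − σ√T = -0.162378 − 0.271130 = -0.433508
e^{−rT} = e^{−0.0139·0.3391} = 0.995298
N(−d₁) = 0.564496,  N(−d₂) = 0.667677
Put price V = K·e^{−rT}·N(−d₂) − S·N(−d₁) = 25.870440 − 20.175087 = 5.695353
φ(d₁) = (1/√(2π))·e^{−d₁²/2} = 0.393717
Θ = −S·φ(d₁)·σ/(2√T) + r·K·e^{−rT}·N(−d₂) = −5.625463 + 0.359599 = -5.265863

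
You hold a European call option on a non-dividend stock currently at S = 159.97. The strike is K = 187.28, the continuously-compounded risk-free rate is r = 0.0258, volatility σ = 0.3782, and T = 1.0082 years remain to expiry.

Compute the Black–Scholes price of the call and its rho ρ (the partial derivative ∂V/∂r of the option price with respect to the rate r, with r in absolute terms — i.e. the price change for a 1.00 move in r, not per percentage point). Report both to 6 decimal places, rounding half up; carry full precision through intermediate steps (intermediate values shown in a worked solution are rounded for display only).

price = 16.045839
ρ = 54.422754

σ√T = 0.3782·√1.0082 = 0.379747
d₁ = (ln(S/K) + (r+σ²/2)T) / (σ√T) = (ln(159.97/187.28) + (0.0258+0.3782²/2)·1.0082) / 0.379747 = (-0.157619 + 0.098116) / 0.379747 = -0.156691
d₂ = d₁ − σ√T = -0.156691 − 0.379747 = -0.536438
e^{−rT} = e^{−0.0258·1.0082} = 0.974324
N(d₁) = 0.437744,  N(d₂) = 0.295828
Call price V = S·N(d₁) − K·e^{−rT}·N(d₂) = 70.025956 − 53.980117 = 16.045839
ρ = K·T·e^{−rT}·N(d₂) = 54.422754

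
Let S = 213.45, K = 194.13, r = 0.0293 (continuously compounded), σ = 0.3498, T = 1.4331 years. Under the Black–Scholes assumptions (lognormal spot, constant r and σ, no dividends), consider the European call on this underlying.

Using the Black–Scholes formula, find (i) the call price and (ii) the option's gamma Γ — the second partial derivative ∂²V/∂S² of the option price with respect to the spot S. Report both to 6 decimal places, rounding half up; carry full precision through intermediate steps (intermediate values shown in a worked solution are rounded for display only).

σ√T = 0.3498·√1.4331 = 0.418753
d₁ = (ln(S/K) + (r+σ²/2)T) / (σ√T) = (ln(213.45/194.13) + (0.0293+0.3498²/2)·1.4331) / 0.418753 = (0.094875 + 0.129667) / 0.418753 = 0.536214
d₂ = d₁ − σ√T = 0.536214 − 0.418753 = 0.117461
e^{−rT} = e^{−0.0293·1.4331} = 0.958880
N(d₁) = 0.704095,  N(d₂) = 0.546753
Call price V = S·N(d₁) − K·e^{−rT}·N(d₂) = 150.289044 − 101.776544 = 48.512500
φ(d₁) = (1/√(2π))·e^{−d₁²/2} = 0.345521
Γ = φ(d₁) / (S·σ·√T) = 0.003866

price = 48.512500
Γ = 0.003866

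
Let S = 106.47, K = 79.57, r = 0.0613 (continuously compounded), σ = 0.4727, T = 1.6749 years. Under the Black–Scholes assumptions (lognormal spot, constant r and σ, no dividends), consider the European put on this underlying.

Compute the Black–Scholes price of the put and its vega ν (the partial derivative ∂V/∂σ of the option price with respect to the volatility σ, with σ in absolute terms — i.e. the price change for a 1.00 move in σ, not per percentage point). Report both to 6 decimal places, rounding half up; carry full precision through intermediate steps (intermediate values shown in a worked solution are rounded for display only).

price = 8.182807
ν = 35.015212

σ√T = 0.4727·√1.6749 = 0.611759
d₁ = (ln(S/K) + (r+σ²/2)T) / (σ√T) = (ln(106.47/79.57) + (0.0613+0.4727²/2)·1.6749) / 0.611759 = (0.291226 + 0.289796) / 0.611759 = 0.949757
d₂ = d₁ − σ√T = 0.949757 − 0.611759 = 0.337998
e^{−rT} = e^{−0.0613·1.6749} = 0.902423
N(−d₁) = 0.171118,  N(−d₂) = 0.367682
Put price V = K·e^{−rT}·N(−d₂) − S·N(−d₁) = 26.401736 − 18.218929 = 8.182807
φ(d₁) = (1/√(2π))·e^{−d₁²/2} = 0.254118
ν = S·φ(d₁)·√T = 35.015212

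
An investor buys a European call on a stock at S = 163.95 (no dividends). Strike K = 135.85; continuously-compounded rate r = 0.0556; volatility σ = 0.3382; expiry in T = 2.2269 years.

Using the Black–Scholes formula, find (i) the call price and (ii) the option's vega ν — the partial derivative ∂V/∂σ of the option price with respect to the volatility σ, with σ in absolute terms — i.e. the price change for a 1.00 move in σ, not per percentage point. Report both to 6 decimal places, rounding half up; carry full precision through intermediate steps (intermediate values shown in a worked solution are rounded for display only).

price = 55.320924
ν = 66.840065

σ√T = 0.3382·√2.2269 = 0.504689
d₁ = (ln(S/K) + (r+σ²/2)T) / (σ√T) = (ln(163.95/135.85) + (0.0556+0.3382²/2)·2.2269) / 0.504689 = (0.188010 + 0.251171) / 0.504689 = 0.870202
d₂ = d₁ − σ√T = 0.870202 − 0.504689 = 0.365513
e^{−rT} = e^{−0.0556·2.2269} = 0.883543
N(d₁) = 0.807905,  N(d₂) = 0.642636
Call price V = S·N(d₁) − K·e^{−rT}·N(d₂) = 132.456011 − 77.135087 = 55.320924
φ(d₁) = (1/√(2π))·e^{−d₁²/2} = 0.273196
ν = S·φ(d₁)·√T = 66.840065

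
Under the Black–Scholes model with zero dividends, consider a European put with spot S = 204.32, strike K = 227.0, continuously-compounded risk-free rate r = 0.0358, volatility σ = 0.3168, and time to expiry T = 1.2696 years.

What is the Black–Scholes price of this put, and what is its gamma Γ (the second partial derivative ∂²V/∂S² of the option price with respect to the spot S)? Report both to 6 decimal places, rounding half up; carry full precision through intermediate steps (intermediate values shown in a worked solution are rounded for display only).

σ√T = 0.3168·√1.2696 = 0.356959
d₁ = (ln(S/K) + (r+σ²/2)T) / (σ√T) = (ln(204.32/227.0) + (0.0358+0.3168²/2)·1.2696) / 0.356959 = (-0.105263 + 0.109162) / 0.356959 = 0.010923
d₂ = d₁ − σ√T = 0.010923 − 0.356959 = -0.346036
e^{−rT} = e^{−0.0358·1.2696} = 0.955566
N(−d₁) = 0.495643,  N(−d₂) = 0.635342
Put price V = K·e^{−rT}·N(−d₂) − S·N(−d₁) = 137.814283 − 101.269677 = 36.544606
φ(d₁) = (1/√(2π))·e^{−d₁²/2} = 0.398918
Γ = φ(d₁) / (S·σ·√T) = 0.005470

price = 36.544606
Γ = 0.005470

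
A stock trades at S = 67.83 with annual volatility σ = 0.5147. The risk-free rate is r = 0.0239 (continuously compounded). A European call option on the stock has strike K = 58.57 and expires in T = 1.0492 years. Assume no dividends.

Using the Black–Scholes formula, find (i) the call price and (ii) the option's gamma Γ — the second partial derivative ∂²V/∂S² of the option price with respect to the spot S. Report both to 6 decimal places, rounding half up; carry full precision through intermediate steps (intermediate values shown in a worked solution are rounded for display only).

σ√T = 0.5147·√1.0492 = 0.527210
d₁ = (ln(S/K) + (r+σ²/2)T) / (σ√T) = (ln(67.83/58.57) + (0.0239+0.5147²/2)·1.0492) / 0.527210 = (0.146782 + 0.164051) / 0.527210 = 0.589581
d₂ = d₁ − σ√T = 0.589581 − 0.527210 = 0.062372
e^{−rT} = e^{−0.0239·1.0492} = 0.975236
N(d₁) = 0.722264,  N(d₂) = 0.524867
Call price V = S·N(d₁) − K·e^{−rT}·N(d₂) = 48.991183 − 29.980148 = 19.011036
φ(d₁) = (1/√(2π))·e^{−d₁²/2} = 0.335296
Γ = φ(d₁) / (S·σ·√T) = 0.009376

price = 19.011036
Γ = 0.009376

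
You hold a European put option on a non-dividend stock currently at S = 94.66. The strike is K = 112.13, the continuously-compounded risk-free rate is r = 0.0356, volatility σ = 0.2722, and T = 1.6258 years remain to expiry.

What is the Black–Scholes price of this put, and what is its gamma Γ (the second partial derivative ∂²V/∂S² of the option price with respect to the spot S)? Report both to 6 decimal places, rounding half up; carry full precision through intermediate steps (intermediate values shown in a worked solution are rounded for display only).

σ√T = 0.2722·√1.6258 = 0.347074
d₁ = (ln(S/K) + (r+σ²/2)T) / (σ√T) = (ln(94.66/112.13) + (0.0356+0.2722²/2)·1.6258) / 0.347074 = (-0.169367 + 0.118109) / 0.347074 = -0.147689
d₂ = d₁ − σ√T = -0.147689 − 0.347074 = -0.494762
e^{−rT} = e^{−0.0356·1.6258} = 0.943765
N(−d₁) = 0.558706,  N(−d₂) = 0.689616
Put price V = K·e^{−rT}·N(−d₂) − S·N(−d₁) = 72.978154 − 52.887086 = 20.091068
φ(d₁) = (1/√(2π))·e^{−d₁²/2} = 0.394615
Γ = φ(d₁) / (S·σ·√T) = 0.012011

price = 20.091068
Γ = 0.012011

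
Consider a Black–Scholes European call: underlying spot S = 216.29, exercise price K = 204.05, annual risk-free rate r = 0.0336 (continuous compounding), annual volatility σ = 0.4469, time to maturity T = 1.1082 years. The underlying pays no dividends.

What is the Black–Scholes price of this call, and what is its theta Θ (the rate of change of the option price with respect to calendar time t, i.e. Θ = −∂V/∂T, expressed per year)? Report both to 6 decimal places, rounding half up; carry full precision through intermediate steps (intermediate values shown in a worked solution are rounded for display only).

price = 49.013550
Θ = -19.856518

σ√T = 0.4469·√1.1082 = 0.470456
d₁ = (ln(S/K) + (r+σ²/2)T) / (σ√T) = (ln(216.29/204.05) + (0.0336+0.4469²/2)·1.1082) / 0.470456 = (0.058255 + 0.147900) / 0.470456 = 0.438203
d₂ = d₁ − σ√T = 0.438203 − 0.470456 = -0.032254
e^{−rT} = e^{−0.0336·1.1082} = 0.963449
N(d₁) = 0.669380,  N(d₂) = 0.487135
Call price V = S·N(d₁) − K·e^{−rT}·N(d₂) = 144.780255 − 95.766705 = 49.013550
φ(d₁) = (1/√(2π))·e^{−d₁²/2} = 0.362421
Θ = −S·φ(d₁)·σ/(2√T) − r·K·e^{−rT}·N(d₂) = −16.638757 − 3.217761 = -19.856518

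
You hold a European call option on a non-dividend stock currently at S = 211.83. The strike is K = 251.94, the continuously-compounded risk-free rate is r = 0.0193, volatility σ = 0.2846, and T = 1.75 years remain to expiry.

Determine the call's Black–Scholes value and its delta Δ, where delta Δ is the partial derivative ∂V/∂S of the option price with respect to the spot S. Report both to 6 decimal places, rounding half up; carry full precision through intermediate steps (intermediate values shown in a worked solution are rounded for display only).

price = 20.408021
Δ = 0.427543

σ√T = 0.2846·√1.75 = 0.376490
d₁ = (ln(S/K) + (r+σ²/2)T) / (σ√T) = (ln(211.83/251.94) + (0.0193+0.2846²/2)·1.75) / 0.376490 = (-0.173407 + 0.104648) / 0.376490 = -0.182632
d₂ = d₁ − σ√T = -0.182632 − 0.376490 = -0.559123
e^{−rT} = e^{−0.0193·1.75} = 0.966789
N(d₁) = 0.427543,  N(d₂) = 0.288039
Call price V = S·N(d₁) − K·e^{−rT}·N(d₂) = 90.566475 − 70.158453 = 20.408021
Δ = N(d₁) = 0.427543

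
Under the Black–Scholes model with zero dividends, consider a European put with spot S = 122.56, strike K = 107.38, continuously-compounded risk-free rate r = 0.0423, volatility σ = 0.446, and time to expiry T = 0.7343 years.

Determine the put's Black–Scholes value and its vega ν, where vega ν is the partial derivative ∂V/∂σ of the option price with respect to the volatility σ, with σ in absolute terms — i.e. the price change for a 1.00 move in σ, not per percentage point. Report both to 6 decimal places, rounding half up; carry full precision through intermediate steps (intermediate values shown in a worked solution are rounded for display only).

σ√T = 0.446·√0.7343 = 0.382183
d₁ = (ln(S/K) + (r+σ²/2)T) / (σ√T) = (ln(122.56/107.38) + (0.0423+0.446²/2)·0.7343) / 0.382183 = (0.132227 + 0.104093) / 0.382183 = 0.618341
d₂ = d₁ − σ√T = 0.618341 − 0.382183 = 0.236158
e^{−rT} = e^{−0.0423·0.7343} = 0.969417
N(−d₁) = 0.268175,  N(−d₂) = 0.406655
Put price V = K·e^{−rT}·N(−d₂) − S·N(−d₁) = 42.331140 − 32.867553 = 9.463587
φ(d₁) = (1/√(2π))·e^{−d₁²/2} = 0.329522
ν = S·φ(d₁)·√T = 34.607499

price = 9.463587
ν = 34.607499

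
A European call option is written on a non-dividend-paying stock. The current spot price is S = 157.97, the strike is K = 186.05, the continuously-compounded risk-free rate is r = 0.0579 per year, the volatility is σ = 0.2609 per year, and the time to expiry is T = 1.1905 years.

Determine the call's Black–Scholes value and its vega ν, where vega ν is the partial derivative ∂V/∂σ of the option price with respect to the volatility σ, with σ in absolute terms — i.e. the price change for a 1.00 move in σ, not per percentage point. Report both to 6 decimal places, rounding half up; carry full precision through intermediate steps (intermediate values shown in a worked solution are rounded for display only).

price = 11.944350
ν = 67.528714

σ√T = 0.2609·√1.1905 = 0.284668
d₁ = (ln(S/K) + (r+σ²/2)T) / (σ√T) = (ln(157.97/186.05) + (0.0579+0.2609²/2)·1.1905) / 0.284668 = (-0.163610 + 0.109448) / 0.284668 = -0.190265
d₂ = d₁ − σ√T = -0.190265 − 0.284668 = -0.474933
e^{−rT} = e^{−0.0579·1.1905} = 0.933392
N(d₁) = 0.424551,  N(d₂) = 0.317417
Call price V = S·N(d₁) − K·e^{−rT}·N(d₂) = 67.066274 − 55.121924 = 11.944350
φ(d₁) = (1/√(2π))·e^{−d₁²/2} = 0.391786
ν = S·φ(d₁)·√T = 67.528714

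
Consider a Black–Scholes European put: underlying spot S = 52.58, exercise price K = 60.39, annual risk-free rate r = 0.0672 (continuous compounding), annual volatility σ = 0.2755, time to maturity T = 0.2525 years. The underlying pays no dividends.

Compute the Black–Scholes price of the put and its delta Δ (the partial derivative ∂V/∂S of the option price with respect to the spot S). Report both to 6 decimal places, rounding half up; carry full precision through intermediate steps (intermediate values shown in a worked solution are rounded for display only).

price = 7.601725
Δ = -0.790621

σ√T = 0.2755·√0.2525 = 0.138437
d₁ = (ln(S/K) + (r+σ²/2)T) / (σ√T) = (ln(52.58/60.39) + (0.0672+0.2755²/2)·0.2525) / 0.138437 = (-0.138488 + 0.026550) / 0.138437 = -0.808579
d₂ = d₁ − σ√T = -0.808579 − 0.138437 = -0.947016
e^{−rT} = e^{−0.0672·0.2525} = 0.983175
N(−d₁) = 0.790621,  N(−d₂) = 0.828185
Put price V = K·e^{−rT}·N(−d₂) − S·N(−d₁) = 49.172597 − 41.570872 = 7.601725
Δ = −N(−d₁) = -0.790621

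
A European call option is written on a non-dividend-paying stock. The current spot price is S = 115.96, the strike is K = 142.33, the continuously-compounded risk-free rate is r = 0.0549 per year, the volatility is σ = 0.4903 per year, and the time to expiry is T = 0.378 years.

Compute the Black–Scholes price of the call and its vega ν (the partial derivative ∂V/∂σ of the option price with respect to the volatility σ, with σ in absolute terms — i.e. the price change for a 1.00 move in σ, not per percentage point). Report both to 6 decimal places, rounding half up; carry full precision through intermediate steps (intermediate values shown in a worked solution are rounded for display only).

σ√T = 0.4903·√0.378 = 0.301445
d₁ = (ln(S/K) + (r+σ²/2)T) / (σ√T) = (ln(115.96/142.33) + (0.0549+0.4903²/2)·0.378) / 0.301445 = (-0.204903 + 0.066187) / 0.301445 = -0.460172
d₂ = d₁ − σ√T = -0.460172 − 0.301445 = -0.761616
e^{−rT} = e^{−0.0549·0.378} = 0.979462
N(d₁) = 0.322697,  N(d₂) = 0.223145
Call price V = S·N(d₁) − K·e^{−rT}·N(d₂) = 37.419892 − 31.107857 = 6.312035
φ(d₁) = (1/√(2π))·e^{−d₁²/2} = 0.358862
ν = S·φ(d₁)·√T = 25.584771

price = 6.312035
ν = 25.584771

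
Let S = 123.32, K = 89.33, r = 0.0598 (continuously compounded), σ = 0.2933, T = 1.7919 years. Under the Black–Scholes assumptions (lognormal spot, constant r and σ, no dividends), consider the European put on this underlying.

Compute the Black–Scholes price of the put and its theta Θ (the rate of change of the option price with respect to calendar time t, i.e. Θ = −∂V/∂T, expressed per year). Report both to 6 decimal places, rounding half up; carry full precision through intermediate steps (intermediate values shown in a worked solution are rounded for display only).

σ√T = 0.2933·√1.7919 = 0.392617
d₁ = (ln(S/K) + (r+σ²/2)T) / (σ√T) = (ln(123.32/89.33) + (0.0598+0.2933²/2)·1.7919) / 0.392617 = (0.322445 + 0.184230) / 0.392617 = 1.290507
d₂ = d₁ − σ√T = 1.290507 − 0.392617 = 0.897890
e^{−rT} = e^{−0.0598·1.7919} = 0.898386
N(−d₁) = 0.098437,  N(−d₂) = 0.184622
Put price V = K·e^{−rT}·N(−d₂) − S·N(−d₁) = 14.816437 − 12.139291 = 2.677146
φ(d₁) = (1/√(2π))·e^{−d₁²/2} = 0.173489
Θ = −S·φ(d₁)·σ/(2√T) + r·K·e^{−rT}·N(−d₂) = −2.343850 + 0.886023 = -1.457827

price = 2.677146
Θ = -1.457827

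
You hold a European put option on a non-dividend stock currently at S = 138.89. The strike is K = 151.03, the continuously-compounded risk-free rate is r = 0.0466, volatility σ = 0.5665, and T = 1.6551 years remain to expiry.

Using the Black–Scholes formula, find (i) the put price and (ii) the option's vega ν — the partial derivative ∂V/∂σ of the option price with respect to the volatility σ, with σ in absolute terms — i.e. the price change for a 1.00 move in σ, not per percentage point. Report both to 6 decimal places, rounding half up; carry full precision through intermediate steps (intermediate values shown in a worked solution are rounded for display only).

σ√T = 0.5665·√1.6551 = 0.728806
d₁ = (ln(S/K) + (r+σ²/2)T) / (σ√T) = (ln(138.89/151.03) + (0.0466+0.5665²/2)·1.6551) / 0.728806 = (-0.083796 + 0.342707) / 0.728806 = 0.355253
d₂ = d₁ − σ√T = 0.355253 − 0.728806 = -0.373553
e^{−rT} = e^{−0.0466·1.6551} = 0.925772
N(−d₁) = 0.361200,  N(−d₂) = 0.645632
Put price V = K·e^{−rT}·N(−d₂) − S·N(−d₁) = 90.271751 − 50.167068 = 40.104683
φ(d₁) = (1/√(2π))·e^{−d₁²/2} = 0.374546
ν = S·φ(d₁)·√T = 66.924965

price = 40.104683
ν = 66.924965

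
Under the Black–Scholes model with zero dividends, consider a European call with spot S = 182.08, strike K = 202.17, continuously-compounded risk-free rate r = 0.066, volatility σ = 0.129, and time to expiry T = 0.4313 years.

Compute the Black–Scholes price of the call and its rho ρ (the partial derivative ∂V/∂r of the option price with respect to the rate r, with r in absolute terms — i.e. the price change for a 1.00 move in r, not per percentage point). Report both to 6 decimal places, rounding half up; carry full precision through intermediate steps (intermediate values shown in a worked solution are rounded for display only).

price = 1.610222
ρ = 14.674685

σ√T = 0.129·√0.4313 = 0.084719
d₁ = (ln(S/K) + (r+σ²/2)T) / (σ√T) = (ln(182.08/202.17) + (0.066+0.129²/2)·0.4313) / 0.084719 = (-0.104663 + 0.032054) / 0.084719 = -0.857052
d₂ = d₁ − σ√T = -0.857052 − 0.084719 = -0.941771
e^{−rT} = e^{−0.066·0.4313} = 0.971936
N(d₁) = 0.195708,  N(d₂) = 0.173155
Call price V = S·N(d₁) − K·e^{−rT}·N(d₂) = 35.634533 − 34.024311 = 1.610222
ρ = K·T·e^{−rT}·N(d₂) = 14.674685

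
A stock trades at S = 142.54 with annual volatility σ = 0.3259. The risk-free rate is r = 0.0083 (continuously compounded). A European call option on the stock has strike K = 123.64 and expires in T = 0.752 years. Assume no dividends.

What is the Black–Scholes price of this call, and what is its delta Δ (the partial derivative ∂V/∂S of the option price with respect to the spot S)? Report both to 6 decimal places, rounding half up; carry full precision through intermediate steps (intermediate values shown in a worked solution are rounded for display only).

price = 26.741466
Δ = 0.747526

σ√T = 0.3259·√0.752 = 0.282614
d₁ = (ln(S/K) + (r+σ²/2)T) / (σ√T) = (ln(142.54/123.64) + (0.0083+0.3259²/2)·0.752) / 0.282614 = (0.142249 + 0.046177) / 0.282614 = 0.666724
d₂ = d₁ − σ√T = 0.666724 − 0.282614 = 0.384110
e^{−rT} = e^{−0.0083·0.752} = 0.993778
N(d₁) = 0.747526,  N(d₂) = 0.649552
Call price V = S·N(d₁) − K·e^{−rT}·N(d₂) = 106.552331 − 79.810866 = 26.741466
Δ = N(d₁) = 0.747526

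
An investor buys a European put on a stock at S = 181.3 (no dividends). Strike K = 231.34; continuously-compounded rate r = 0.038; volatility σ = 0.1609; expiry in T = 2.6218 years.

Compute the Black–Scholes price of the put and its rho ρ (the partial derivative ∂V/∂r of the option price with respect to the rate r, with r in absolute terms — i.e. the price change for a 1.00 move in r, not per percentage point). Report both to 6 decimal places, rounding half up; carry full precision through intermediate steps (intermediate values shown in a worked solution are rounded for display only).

price = 37.295385
ρ = -413.308663

σ√T = 0.1609·√2.6218 = 0.260529
d₁ = (ln(S/K) + (r+σ²/2)T) / (σ√T) = (ln(181.3/231.34) + (0.038+0.1609²/2)·2.6218) / 0.260529 = (-0.243735 + 0.133566) / 0.260529 = -0.422868
d₂ = d₁ − σ√T = -0.422868 − 0.260529 = -0.683397
e^{−rT} = e^{−0.038·2.6218} = 0.905174
N(−d₁) = 0.663804,  N(−d₂) = 0.752822
Put price V = K·e^{−rT}·N(−d₂) − S·N(−d₁) = 157.643094 − 120.347708 = 37.295385
ρ = −K·T·e^{−rT}·N(−d₂) = -413.308663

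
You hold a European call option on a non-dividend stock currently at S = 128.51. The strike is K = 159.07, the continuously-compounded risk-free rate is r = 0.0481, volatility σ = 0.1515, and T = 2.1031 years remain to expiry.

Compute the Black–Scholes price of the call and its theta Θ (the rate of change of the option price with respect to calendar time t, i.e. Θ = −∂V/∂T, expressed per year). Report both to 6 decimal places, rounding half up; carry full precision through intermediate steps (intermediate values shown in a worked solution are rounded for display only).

σ√T = 0.1515·√2.1031 = 0.219706
d₁ = (ln(S/K) + (r+σ²/2)T) / (σ√T) = (ln(128.51/159.07) + (0.0481+0.1515²/2)·2.1031) / 0.219706 = (-0.213338 + 0.125295) / 0.219706 = -0.400731
d₂ = d₁ − σ√T = -0.400731 − 0.219706 = -0.620437
e^{−rT} = e^{−0.0481·2.1031} = 0.903789
N(d₁) = 0.344309,  N(d₂) = 0.267485
Call price V = S·N(d₁) − K·e^{−rT}·N(d₂) = 44.247174 − 38.455186 = 5.791987
φ(d₁) = (1/√(2π))·e^{−d₁²/2} = 0.368162
Θ = −S·φ(d₁)·σ/(2√T) − r·K·e^{−rT}·N(d₂) = −2.471320 − 1.849694 = -4.321015

price = 5.791987
Θ = -4.321015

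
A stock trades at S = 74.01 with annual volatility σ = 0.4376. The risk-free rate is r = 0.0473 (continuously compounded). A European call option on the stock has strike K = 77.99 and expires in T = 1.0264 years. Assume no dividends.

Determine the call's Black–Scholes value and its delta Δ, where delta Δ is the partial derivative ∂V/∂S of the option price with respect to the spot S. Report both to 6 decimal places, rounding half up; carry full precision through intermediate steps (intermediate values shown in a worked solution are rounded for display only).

price = 12.866815
Δ = 0.584347

σ√T = 0.4376·√1.0264 = 0.443339
d₁ = (ln(S/K) + (r+σ²/2)T) / (σ√T) = (ln(74.01/77.99) + (0.0473+0.4376²/2)·1.0264) / 0.443339 = (-0.052380 + 0.146823) / 0.443339 = 0.213027
d₂ = d₁ − σ√T = 0.213027 − 0.443339 = -0.230312
e^{−rT} = e^{−0.0473·1.0264} = 0.952611
N(d₁) = 0.584347,  N(d₂) = 0.408925
Call price V = S·N(d₁) − K·e^{−rT}·N(d₂) = 43.247513 − 30.380698 = 12.866815
Δ = N(d₁) = 0.584347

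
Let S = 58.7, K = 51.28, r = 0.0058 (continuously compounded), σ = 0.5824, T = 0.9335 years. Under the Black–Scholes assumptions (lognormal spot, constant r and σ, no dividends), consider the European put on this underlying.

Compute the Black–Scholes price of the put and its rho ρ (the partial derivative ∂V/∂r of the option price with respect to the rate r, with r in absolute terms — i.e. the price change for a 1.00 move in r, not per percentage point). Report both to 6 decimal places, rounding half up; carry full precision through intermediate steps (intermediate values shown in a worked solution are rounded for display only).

price = 8.670955
ρ = -24.405216

σ√T = 0.5824·√0.9335 = 0.562702
d₁ = (ln(S/K) + (r+σ²/2)T) / (σ√T) = (ln(58.7/51.28) + (0.0058+0.5824²/2)·0.9335) / 0.562702 = (0.135139 + 0.163731) / 0.562702 = 0.531134
d₂ = d₁ − σ√T = 0.531134 − 0.562702 = -0.031568
e^{−rT} = e^{−0.0058·0.9335} = 0.994600
N(−d₁) = 0.297663,  N(−d₂) = 0.512592
Put price V = K·e^{−rT}·N(−d₂) − S·N(−d₁) = 26.143777 − 17.472822 = 8.670955
ρ = −K·T·e^{−rT}·N(−d₂) = -24.405216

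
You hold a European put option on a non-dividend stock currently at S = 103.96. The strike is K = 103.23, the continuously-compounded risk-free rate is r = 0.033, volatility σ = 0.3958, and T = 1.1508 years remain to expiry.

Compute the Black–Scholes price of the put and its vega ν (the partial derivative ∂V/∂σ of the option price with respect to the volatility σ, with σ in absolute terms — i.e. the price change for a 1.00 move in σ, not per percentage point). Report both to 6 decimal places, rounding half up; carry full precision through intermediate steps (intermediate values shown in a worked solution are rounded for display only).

price = 14.899733
ν = 42.293255

σ√T = 0.3958·√1.1508 = 0.424596
d₁ = (ln(S/K) + (r+σ²/2)T) / (σ√T) = (ln(103.96/103.23) + (0.033+0.3958²/2)·1.1508) / 0.424596 = (0.007047 + 0.128117) / 0.424596 = 0.318335
d₂ = d₁ − σ√T = 0.318335 − 0.424596 = -0.106260
e^{−rT} = e^{−0.033·1.1508} = 0.962736
N(−d₁) = 0.375115,  N(−d₂) = 0.542312
Put price V = K·e^{−rT}·N(−d₂) − S·N(−d₁) = 53.896714 − 38.996981 = 14.899733
φ(d₁) = (1/√(2π))·e^{−d₁²/2} = 0.379232
ν = S·φ(d₁)·√T = 42.293255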